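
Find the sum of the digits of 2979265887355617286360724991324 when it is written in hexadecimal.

219

2979265887355617286360724991324 in base 16 is 259A86FB4E254DE51F8CC0ED5C.
Digit sum: 2+5+9+10+8+6+15+11+4+14+2+5+4+13+14+5+1+15+8+12+12+0+14+13+5+12 = 219.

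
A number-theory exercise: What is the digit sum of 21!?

63

21! = 51090942171709440000
Sum of its 20 digits: 63.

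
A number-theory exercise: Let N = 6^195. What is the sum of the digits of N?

6^195 = 54890075078707227468746771028648885332174478569250183834295149040009378800105419112534997343204359220269137791496415873322333492864917083639919700606976
Sum of its 152 digits: 684.

684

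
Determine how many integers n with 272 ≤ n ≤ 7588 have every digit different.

The integers in [272, 7588] that have every digit different: 273, 274, 275, 276, 278, 279, …, 7584, 7586.
3878 qualify.

3878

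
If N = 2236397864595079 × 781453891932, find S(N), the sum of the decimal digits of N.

114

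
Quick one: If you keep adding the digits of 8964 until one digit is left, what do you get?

8+9+6+4 = 27
2+7 = 9

9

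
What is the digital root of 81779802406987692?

8+1+7+7+9+8+0+2+4+0+6+9+8+7+6+9+2 = 93
9+3 = 12
1+2 = 3

3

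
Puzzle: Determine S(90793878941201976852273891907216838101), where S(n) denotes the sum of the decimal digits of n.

9+0+7+9+3+8+7+8+9+4+1+2+0+1+9+7+6+8+5+2+2+7+3+8+9+1+9+0+7+2+1+6+8+3+8+1+0+1 = 181

181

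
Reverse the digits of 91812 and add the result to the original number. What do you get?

113631

Reverse of 91812 is 21819.
91812 + 21819 = 113631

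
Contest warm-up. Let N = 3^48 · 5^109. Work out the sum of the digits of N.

3^48 · 5^109 = 1228996650232069497971169045453876422709886475978482677233645514736082304807496257126331329345703125
Sum of its 100 digits: 459.

459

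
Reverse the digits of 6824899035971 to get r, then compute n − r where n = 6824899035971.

5029589051685

Reverse of 6824899035971 is 1795309984286.
6824899035971 − 1795309984286 = 5029589051685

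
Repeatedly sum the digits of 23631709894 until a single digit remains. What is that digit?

2+3+6+3+1+7+0+9+8+9+4 = 52
5+2 = 7

7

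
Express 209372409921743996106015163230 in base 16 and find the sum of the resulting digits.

209372409921743996106015163230 in base 16 is 2A484CC5CC8B59D017DB2C35E.
Digit sum: 2+10+4+8+4+12+12+5+12+12+8+11+5+9+13+0+1+7+13+11+2+12+3+5+14 = 195.

195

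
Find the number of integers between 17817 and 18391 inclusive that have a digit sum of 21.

43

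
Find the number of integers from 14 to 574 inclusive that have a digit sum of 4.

13

The integers in [14, 574] that have a digit sum of 4: 22, 31, 40, 103, 112, 121, …, 310, 400.
13 qualify.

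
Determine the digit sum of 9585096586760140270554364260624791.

9+5+8+5+0+9+6+5+8+6+7+6+0+1+4+0+2+7+0+5+5+4+3+6+4+2+6+0+6+2+4+7+9+1 = 152

152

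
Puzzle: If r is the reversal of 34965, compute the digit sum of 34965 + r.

Reversal of 34965 is 56943; 34965 + 56943 = 91908.
Digit sum of 91908: 9+1+9+0+8 = 27.

27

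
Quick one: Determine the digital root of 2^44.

The digital root of n equals n mod 9 (or 9 when 9 | n), so we need 2^44 mod 9.
2^44 ≡ 4 (mod 9), so the digital root is 4.

4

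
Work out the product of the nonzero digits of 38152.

240

3×8×1×5×2 = 240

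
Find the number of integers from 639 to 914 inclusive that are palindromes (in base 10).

27

The integers in [639, 914] that are palindromes (in base 10): 646, 656, 666, 676, 686, 696, …, 898, 909.
27 qualify.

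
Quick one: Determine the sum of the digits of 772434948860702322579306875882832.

7+7+2+4+3+4+9+4+8+8+6+0+7+0+2+3+2+2+5+7+9+3+0+6+8+7+5+8+8+2+8+3+2 = 159

159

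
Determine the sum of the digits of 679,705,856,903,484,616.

94

6+7+9+7+0+5+8+5+6+9+0+3+4+8+4+6+1+6 = 94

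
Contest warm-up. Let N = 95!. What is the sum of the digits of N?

95! = 10329978488239059262599702099394727095397746340117372869212250571234293987594703124871765375385424468563282236864226607350415360000000000000000000000
Sum of its 149 digits: 585.

585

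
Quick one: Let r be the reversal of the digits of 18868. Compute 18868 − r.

Reverse of 18868 is 86881.
18868 − 86881 = -68013

-68013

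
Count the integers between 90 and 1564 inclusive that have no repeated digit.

The integers in [90, 1564] that have no repeated digit: 90, 91, 92, 93, 94, 95, …, 1563, 1564.
913 qualify.

913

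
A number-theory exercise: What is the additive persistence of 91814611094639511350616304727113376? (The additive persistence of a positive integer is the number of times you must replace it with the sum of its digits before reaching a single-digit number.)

2

91814611094639511350616304727113376 → 134 → 8 (2 steps)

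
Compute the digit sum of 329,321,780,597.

56

3+2+9+3+2+1+7+8+0+5+9+7 = 56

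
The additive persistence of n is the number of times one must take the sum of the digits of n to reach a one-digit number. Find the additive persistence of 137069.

137069 → 26 → 8 (2 steps)

2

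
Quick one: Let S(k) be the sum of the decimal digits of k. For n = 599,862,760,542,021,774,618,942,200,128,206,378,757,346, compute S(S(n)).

14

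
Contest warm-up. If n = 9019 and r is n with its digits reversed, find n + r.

18128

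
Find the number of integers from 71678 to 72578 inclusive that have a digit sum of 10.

The integers in [71678, 72578] that have a digit sum of 10: 72001, 72010, 72100.
3 qualify.

3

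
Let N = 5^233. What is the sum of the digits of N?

5^233 = 7244543263061369894007295432710233424546024958511310551666091911948401054874276091791625161568766479563161951437502263724706186298618604268995113670825958251953125
Sum of its 163 digits: 704.

704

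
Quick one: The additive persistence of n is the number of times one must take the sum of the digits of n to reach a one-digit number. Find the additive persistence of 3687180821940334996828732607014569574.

3687180821940334996828732607014569574 → 175 → 13 → 4 (3 steps)

3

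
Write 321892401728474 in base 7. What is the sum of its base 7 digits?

321892401728474 in base 7 is 124541646535012313.
Digit sum: 1+2+4+5+4+1+6+4+6+5+3+5+0+1+2+3+1+3 = 56.

56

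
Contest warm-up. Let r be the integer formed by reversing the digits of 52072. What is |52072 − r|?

Reverse of 52072 is 27025.
|52072 − 27025| = 25047

25047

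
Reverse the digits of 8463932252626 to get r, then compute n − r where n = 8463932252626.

Reverse of 8463932252626 is 6262522393648.
8463932252626 − 6262522393648 = 2201409858978

2201409858978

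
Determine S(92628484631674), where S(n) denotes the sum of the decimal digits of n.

70

9+2+6+2+8+4+8+4+6+3+1+6+7+4 = 70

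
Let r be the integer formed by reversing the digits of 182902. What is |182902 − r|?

26379

Reverse of 182902 is 209281.
|182902 − 209281| = 26379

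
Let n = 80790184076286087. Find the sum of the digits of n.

81

8+0+7+9+0+1+8+4+0+7+6+2+8+6+0+8+7 = 81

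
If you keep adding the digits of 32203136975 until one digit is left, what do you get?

3+2+2+0+3+1+3+6+9+7+5 = 41
4+1 = 5
(Equivalently, 32203136975 mod 9 = 5.)

5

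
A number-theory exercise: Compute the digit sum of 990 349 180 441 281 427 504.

85

9+9+0+3+4+9+1+8+0+4+4+1+2+8+1+4+2+7+5+0+4 = 85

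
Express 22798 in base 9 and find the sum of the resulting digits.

14

22798 in base 9 is 34241.
Digit sum: 3+4+2+4+1 = 14.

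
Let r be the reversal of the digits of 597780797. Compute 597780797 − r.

-199306998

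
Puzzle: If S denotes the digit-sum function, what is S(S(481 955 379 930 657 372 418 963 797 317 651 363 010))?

12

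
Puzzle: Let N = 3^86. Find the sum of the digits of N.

171

3^86 = 107752636643058178097424660240453423951129
Sum of its 42 digits: 171.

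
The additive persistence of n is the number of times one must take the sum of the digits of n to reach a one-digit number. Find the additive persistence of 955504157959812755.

3

955504157959812755 → 92 → 11 → 2 (3 steps)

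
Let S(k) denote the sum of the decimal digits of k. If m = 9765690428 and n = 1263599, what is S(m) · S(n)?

S(9765690428) = 9+7+6+5+6+9+0+4+2+8 = 56.
S(1263599) = 1+2+6+3+5+9+9 = 35.
56 · 35 = 1960.

1960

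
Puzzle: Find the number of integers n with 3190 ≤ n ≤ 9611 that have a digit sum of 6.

The integers in [3190, 9611] that have a digit sum of 6: 3201, 3210, 3300, 4002, 4011, 4020, …, 5100, 6000.
13 qualify.

13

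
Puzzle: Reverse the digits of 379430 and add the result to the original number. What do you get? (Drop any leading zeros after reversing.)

414403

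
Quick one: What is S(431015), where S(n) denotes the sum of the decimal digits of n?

4+3+1+0+1+5 = 14

14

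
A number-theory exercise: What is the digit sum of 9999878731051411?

82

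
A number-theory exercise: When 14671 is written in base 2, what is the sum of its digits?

9

14671 in base 2 is 11100101001111.
Digit sum: 1+1+1+0+0+1+0+1+0+0+1+1+1+1 = 9.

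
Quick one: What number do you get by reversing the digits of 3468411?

Reversing 3468411 gives 1148643.

1148643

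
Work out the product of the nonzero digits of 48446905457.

19353600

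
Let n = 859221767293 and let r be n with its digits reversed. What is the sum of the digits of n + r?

59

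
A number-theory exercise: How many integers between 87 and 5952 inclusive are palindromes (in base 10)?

The integers in [87, 5952] that are palindromes (in base 10): 88, 99, 101, 111, 121, 131, …, 5775, 5885.
141 qualify.

141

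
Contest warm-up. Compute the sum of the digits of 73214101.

19

7+3+2+1+4+1+0+1 = 19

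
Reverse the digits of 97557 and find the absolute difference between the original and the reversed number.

21978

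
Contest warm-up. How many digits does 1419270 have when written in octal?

7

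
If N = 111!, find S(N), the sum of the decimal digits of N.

111! = 1762952551090244663872161047107075788761409536026565516041574063347346955087248316436555574598462315773196047662837978913145847497199871623320096254145331200000000000000000000000000
Sum of its 181 digits: 693.

693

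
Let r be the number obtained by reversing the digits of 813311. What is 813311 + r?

Reverse of 813311 is 113318.
813311 + 113318 = 926629

926629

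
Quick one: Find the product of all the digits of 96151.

9×6×1×5×1 = 270

270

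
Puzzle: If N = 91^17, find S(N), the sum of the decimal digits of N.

91^17 = 2012350701528798434504842105823131
Sum of its 34 digits: 118.

118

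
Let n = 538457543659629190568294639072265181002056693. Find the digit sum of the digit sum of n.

First digit sum: 206.
2+0+6 = 8.

8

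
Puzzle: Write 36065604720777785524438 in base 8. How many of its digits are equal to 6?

4

36065604720777785524438 in base 8 is 7506173171634427306040326.
The digit 6 appears 4 times.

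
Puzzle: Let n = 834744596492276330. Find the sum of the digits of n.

8+3+4+7+4+4+5+9+6+4+9+2+2+7+6+3+3+0 = 86

86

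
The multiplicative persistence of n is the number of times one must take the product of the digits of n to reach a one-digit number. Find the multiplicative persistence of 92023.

92023 → 0 (1 step)

1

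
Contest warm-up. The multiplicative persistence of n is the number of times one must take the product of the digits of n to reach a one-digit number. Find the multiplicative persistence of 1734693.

2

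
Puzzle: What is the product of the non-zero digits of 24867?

2×4×8×6×7 = 2688

2688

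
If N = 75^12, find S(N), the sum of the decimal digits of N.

90

75^12 = 31676352024078369140625
Sum of its 23 digits: 90.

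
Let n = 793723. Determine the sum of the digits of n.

7+9+3+7+2+3 = 31

31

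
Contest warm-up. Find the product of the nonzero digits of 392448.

6912

3×9×2×4×4×8 = 6912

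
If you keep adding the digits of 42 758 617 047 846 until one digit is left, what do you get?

4+2+7+5+8+6+1+7+0+4+7+8+4+6 = 69
6+9 = 15
1+5 = 6
(Equivalently, 42 758 617 047 846 mod 9 = 6.)

6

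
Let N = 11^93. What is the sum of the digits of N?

431

11^93 = 7071633096370052987228539828633738974356170631457211738505541698256245203345476712315048679844731
Sum of its 97 digits: 431.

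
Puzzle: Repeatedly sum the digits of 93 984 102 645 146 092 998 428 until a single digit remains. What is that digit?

5

9+3+9+8+4+1+0+2+6+4+5+1+4+6+0+9+2+9+9+8+4+2+8 = 113
1+1+3 = 5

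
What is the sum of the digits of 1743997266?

54

1+7+4+3+9+9+7+2+6+6 = 54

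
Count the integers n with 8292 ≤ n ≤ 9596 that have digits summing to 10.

3

The integers in [8292, 9596] that have digits summing to 10: 9001, 9010, 9100.
3 qualify.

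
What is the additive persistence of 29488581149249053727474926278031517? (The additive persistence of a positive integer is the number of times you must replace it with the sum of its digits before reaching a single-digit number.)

3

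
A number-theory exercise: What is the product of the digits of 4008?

4×0×0×8 = 0

0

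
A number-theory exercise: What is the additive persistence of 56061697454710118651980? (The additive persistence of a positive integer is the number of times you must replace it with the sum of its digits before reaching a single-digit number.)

2

56061697454710118651980 → 100 → 1 (2 steps)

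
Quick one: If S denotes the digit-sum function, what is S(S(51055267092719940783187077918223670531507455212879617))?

11

First digit sum: 236.
2+3+6 = 11.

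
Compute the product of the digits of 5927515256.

5×9×2×7×5×1×5×2×5×6 = 945000

945000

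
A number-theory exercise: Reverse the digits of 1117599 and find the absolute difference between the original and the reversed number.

8839512

Reverse of 1117599 is 9957111.
|1117599 − 9957111| = 8839512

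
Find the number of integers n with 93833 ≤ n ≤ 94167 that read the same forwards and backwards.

4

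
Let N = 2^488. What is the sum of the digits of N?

2^488 = 799167628880894011233688890827050574271641124522232614619944181664095165137859998750798362384253944616915694367080095461234681773897801038410285056
Sum of its 147 digits: 679.

679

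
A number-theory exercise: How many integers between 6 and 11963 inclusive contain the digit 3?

The integers in [6, 11963] that contain the digit 3: 13, 23, 30, 31, 32, 33, …, 11953, 11963.
3977 qualify.

3977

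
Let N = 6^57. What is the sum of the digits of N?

198

6^57 = 226267027688376192080197927193400943822503936
Sum of its 45 digits: 198.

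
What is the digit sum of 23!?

99

23! = 25852016738884976640000
Sum of its 23 digits: 99.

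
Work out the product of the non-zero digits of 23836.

864

2×3×8×3×6 = 864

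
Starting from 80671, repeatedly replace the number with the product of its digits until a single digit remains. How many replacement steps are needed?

1

80671 → 0 (1 step)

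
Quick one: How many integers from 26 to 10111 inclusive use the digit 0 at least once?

2729

The integers in [26, 10111] that use the digit 0 at least once: 30, 40, 50, 60, 70, 80, …, 10110, 10111.
2729 qualify.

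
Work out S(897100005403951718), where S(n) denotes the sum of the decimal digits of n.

8+9+7+1+0+0+0+0+5+4+0+3+9+5+1+7+1+8 = 68

68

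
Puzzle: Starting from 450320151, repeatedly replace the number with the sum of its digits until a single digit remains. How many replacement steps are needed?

450320151 → 21 → 3 (2 steps)

2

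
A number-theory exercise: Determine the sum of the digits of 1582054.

25

1+5+8+2+0+5+4 = 25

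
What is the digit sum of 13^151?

13^151 = 1604893426900600869122943058339200074042717538173708563561768727328532111168979152929302751034763042774648202612459872374195131739043860481933461034923690640920832323237
Sum of its 169 digits: 697.

697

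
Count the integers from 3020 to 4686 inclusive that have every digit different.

The integers in [3020, 4686] that have every digit different: 3021, 3024, 3025, 3026, 3027, 3028, …, 4683, 4685.
824 qualify.

824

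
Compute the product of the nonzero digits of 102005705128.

5600

1×2×5×7×5×1×2×8 = 5600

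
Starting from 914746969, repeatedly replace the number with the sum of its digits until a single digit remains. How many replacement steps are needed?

3

914746969 → 55 → 10 → 1 (3 steps)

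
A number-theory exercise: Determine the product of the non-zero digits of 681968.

20736

6×8×1×9×6×8 = 20736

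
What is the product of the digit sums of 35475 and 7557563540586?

1584

S(35475) = 3+5+4+7+5 = 24.
S(7557563540586) = 7+5+5+7+5+6+3+5+4+0+5+8+6 = 66.
24 · 66 = 1584.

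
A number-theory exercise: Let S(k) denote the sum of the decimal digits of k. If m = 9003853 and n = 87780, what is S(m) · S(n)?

840

S(9003853) = 9+0+0+3+8+5+3 = 28.
S(87780) = 8+7+7+8+0 = 30.
28 · 30 = 840.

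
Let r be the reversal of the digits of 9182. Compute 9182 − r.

6363

Reverse of 9182 is 2819.
9182 − 2819 = 6363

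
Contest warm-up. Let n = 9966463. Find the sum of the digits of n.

43

9+9+6+6+4+6+3 = 43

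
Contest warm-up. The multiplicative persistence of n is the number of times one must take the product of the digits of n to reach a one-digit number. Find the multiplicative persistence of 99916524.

99916524 → 174960 → 0 (2 steps)

2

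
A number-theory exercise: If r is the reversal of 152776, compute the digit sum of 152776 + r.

20

Reversal of 152776 is 677251; 152776 + 677251 = 830027.
Digit sum of 830027: 8+3+0+0+2+7 = 20.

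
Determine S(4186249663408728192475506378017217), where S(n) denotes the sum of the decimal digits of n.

153

4+1+8+6+2+4+9+6+6+3+4+0+8+7+2+8+1+9+2+4+7+5+5+0+6+3+7+8+0+1+7+2+1+7 = 153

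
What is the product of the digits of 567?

5×6×7 = 210

210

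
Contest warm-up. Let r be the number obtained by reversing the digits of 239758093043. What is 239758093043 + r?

Reverse of 239758093043 is 340390857932.
239758093043 + 340390857932 = 580148950975

580148950975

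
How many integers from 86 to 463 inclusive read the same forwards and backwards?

The integers in [86, 463] that read the same forwards and backwards: 88, 99, 101, 111, 121, 131, …, 444, 454.
38 qualify.

38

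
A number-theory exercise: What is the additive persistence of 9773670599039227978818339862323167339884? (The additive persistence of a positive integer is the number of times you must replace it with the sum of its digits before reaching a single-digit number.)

2

9773670599039227978818339862323167339884 → 214 → 7 (2 steps)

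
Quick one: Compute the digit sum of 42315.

4+2+3+1+5 = 15

15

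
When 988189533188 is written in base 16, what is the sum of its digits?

988189533188 in base 16 is E614AFA404.
Digit sum: 14+6+1+4+10+15+10+4+0+4 = 68.

68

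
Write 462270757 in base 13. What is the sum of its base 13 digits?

49

462270757 in base 13 is 74A04CC0.
Digit sum: 7+4+10+0+4+12+12+0 = 49.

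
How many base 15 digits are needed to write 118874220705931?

118874220705931 in base 15 is DB22D089A421, which has 12 digits.

12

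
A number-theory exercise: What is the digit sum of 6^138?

441

6^138 = 242589809215613984990578009590212203208248910334634260613591036504250373122777355949226063885245052948054016
Sum of its 108 digits: 441.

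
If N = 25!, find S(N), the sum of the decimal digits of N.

25! = 15511210043330985984000000
Sum of its 26 digits: 72.

72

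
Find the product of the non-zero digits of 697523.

11340

6×9×7×5×2×3 = 11340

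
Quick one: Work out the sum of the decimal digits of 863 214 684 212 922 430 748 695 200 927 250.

8+6+3+2+1+4+6+8+4+2+1+2+9+2+2+4+3+0+7+4+8+6+9+5+2+0+0+9+2+7+2+5+0 = 133

133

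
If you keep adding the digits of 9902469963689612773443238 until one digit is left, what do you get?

4

9+9+0+2+4+6+9+9+6+3+6+8+9+6+1+2+7+7+3+4+4+3+2+3+8 = 130
1+3+0 = 4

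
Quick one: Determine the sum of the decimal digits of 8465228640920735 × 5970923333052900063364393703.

8465228640920735 × 5970923333052900063364393703 = 50545231211701306346508542270713068956131705
Sum of its 44 digits: 154.

154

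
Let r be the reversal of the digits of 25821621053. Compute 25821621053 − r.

Reverse of 25821621053 is 35012612852.
25821621053 − 35012612852 = -9190991799

-9190991799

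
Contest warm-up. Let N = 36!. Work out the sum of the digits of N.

171

36! = 371993326789901217467999448150835200000000
Sum of its 42 digits: 171.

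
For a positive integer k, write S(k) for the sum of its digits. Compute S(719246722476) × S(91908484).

2451

S(719246722476) = 7+1+9+2+4+6+7+2+2+4+7+6 = 57.
S(91908484) = 9+1+9+0+8+4+8+4 = 43.
57 · 43 = 2451.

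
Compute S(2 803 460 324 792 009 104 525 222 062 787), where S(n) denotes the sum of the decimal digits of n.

2+8+0+3+4+6+0+3+2+4+7+9+2+0+0+9+1+0+4+5+2+5+2+2+2+0+6+2+7+8+7 = 112

112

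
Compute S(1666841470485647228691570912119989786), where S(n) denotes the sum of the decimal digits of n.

1+6+6+6+8+4+1+4+7+0+4+8+5+6+4+7+2+2+8+6+9+1+5+7+0+9+1+2+1+1+9+9+8+9+7+8+6 = 187

187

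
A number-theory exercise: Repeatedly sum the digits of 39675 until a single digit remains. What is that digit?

3

3+9+6+7+5 = 30
3+0 = 3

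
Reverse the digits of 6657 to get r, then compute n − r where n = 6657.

-909

Reverse of 6657 is 7566.
6657 − 7566 = -909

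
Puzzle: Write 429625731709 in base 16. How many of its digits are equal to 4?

429625731709 in base 16 is 6407B06A7D.
The digit 4 appears 1 time.

1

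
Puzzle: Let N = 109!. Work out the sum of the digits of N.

657

109! = 144385958320249358220488210246279753379312820313396029159834075622223337844983482099636001195615259277084033387619818092804737714758384244334160217374720000000000000000000000000
Sum of its 177 digits: 657.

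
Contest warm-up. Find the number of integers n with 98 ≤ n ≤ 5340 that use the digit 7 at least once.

The integers in [98, 5340] that use the digit 7 at least once: 107, 117, 127, 137, 147, 157, …, 5327, 5337.
1397 qualify.

1397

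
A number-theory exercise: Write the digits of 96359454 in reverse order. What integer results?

Reversing 96359454 gives 45495369.

45495369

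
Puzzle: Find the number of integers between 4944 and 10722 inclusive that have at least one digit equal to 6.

The integers in [4944, 10722] that have at least one digit equal to 6: 4946, 4956, 4960, 4961, 4962, 4963, …, 10706, 10716.
2315 qualify.

2315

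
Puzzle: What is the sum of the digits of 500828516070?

5+0+0+8+2+8+5+1+6+0+7+0 = 42

42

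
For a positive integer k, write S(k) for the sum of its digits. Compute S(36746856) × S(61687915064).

2385

S(36746856) = 3+6+7+4+6+8+5+6 = 45.
S(61687915064) = 6+1+6+8+7+9+1+5+0+6+4 = 53.
45 · 53 = 2385.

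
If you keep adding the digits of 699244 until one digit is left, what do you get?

7

6+9+9+2+4+4 = 34
3+4 = 7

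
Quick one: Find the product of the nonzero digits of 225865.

4800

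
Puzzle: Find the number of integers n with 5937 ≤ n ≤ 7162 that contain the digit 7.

The integers in [5937, 7162] that contain the digit 7: 5937, 5947, 5957, 5967, 5970, 5971, …, 7161, 7162.
450 qualify.

450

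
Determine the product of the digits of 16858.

1×6×8×5×8 = 1920

1920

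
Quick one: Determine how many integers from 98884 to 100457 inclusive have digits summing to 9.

35

The integers in [98884, 100457] that have digits summing to 9: 100008, 100017, 100026, 100035, 100044, 100053, …, 100431, 100440.
35 qualify.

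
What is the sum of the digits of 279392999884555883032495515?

2+7+9+3+9+2+9+9+9+8+8+4+5+5+5+8+8+3+0+3+2+4+9+5+5+1+5 = 147

147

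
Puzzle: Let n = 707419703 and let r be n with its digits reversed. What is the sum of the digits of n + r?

22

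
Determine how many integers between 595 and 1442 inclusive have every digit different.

480

The integers in [595, 1442] that have every digit different: 596, 597, 598, 601, 602, 603, …, 1438, 1439.
480 qualify.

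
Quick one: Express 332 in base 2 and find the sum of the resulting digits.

4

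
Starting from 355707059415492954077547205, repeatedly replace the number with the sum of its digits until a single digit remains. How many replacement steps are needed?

355707059415492954077547205 → 121 → 4 (2 steps)

2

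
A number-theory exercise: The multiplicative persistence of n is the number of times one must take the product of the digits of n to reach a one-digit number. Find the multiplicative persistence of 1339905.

1339905 → 0 (1 step)

1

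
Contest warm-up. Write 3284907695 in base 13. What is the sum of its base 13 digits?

47

3284907695 in base 13 is 404729984.
Digit sum: 4+0+4+7+2+9+9+8+4 = 47.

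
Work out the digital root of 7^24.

1

The digital root of n equals n mod 9 (or 9 when 9 | n), so we need 7^24 mod 9.
7^24 ≡ 1 (mod 9), so the digital root is 1.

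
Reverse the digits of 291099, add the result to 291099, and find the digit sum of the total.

24

Reversal of 291099 is 990192; 291099 + 990192 = 1281291.
Digit sum of 1281291: 1+2+8+1+2+9+1 = 24.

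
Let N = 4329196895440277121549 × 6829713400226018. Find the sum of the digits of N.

159

4329196895440277121549 × 6829713400226018 = 29567174049005335980670254611058261882
Sum of its 38 digits: 159.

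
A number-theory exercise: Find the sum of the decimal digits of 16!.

16! = 20922789888000
Sum of its 14 digits: 63.

63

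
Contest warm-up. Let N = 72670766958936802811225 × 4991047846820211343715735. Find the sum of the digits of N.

72670766958936802811225 × 4991047846820211343715735 = 362703274957174887537333873146625665285267125375
Sum of its 48 digits: 226.

226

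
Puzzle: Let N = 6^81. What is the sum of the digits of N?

288

6^81 = 1072139461476102327188594863736626789369714638009610458844102656
Sum of its 64 digits: 288.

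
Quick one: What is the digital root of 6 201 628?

6+2+0+1+6+2+8 = 25
2+5 = 7

7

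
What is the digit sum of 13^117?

541

13^117 = 21447279913381144797631035444143615235315139166043202673556129406307332193091442592392357493460768000639755143577171560356656539933
Sum of its 131 digits: 541.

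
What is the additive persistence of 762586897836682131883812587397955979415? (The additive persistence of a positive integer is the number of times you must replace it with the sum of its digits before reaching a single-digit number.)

3

762586897836682131883812587397955979415 → 219 → 12 → 3 (3 steps)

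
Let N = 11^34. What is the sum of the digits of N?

11^34 = 255476698618765889551019445759400441
Sum of its 36 digits: 178.

178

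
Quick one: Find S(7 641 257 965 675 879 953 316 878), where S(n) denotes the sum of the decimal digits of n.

144

7+6+4+1+2+5+7+9+6+5+6+7+5+8+7+9+9+5+3+3+1+6+8+7+8 = 144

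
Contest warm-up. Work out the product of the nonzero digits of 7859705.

88200

7×8×5×9×7×5 = 88200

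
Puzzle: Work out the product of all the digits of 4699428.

124416

4×6×9×9×4×2×8 = 124416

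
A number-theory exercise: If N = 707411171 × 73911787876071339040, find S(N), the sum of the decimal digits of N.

110

707411171 × 73911787876071339040 = 52286024412115228829824415840
Sum of its 29 digits: 110.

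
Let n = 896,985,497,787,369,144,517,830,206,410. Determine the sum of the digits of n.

151

8+9+6+9+8+5+4+9+7+7+8+7+3+6+9+1+4+4+5+1+7+8+3+0+2+0+6+4+1+0 = 151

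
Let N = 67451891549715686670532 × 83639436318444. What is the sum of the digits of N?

67451891549715686670532 × 83639436318444 = 5641638187831036146133676426062892208
Sum of its 37 digits: 156.

156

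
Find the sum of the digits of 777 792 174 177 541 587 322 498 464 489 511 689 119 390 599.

235

7+7+7+7+9+2+1+7+4+1+7+7+5+4+1+5+8+7+3+2+2+4+9+8+4+6+4+4+8+9+5+1+1+6+8+9+1+1+9+3+9+0+5+9+9 = 235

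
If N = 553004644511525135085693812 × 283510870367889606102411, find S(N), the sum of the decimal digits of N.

246

553004644511525135085693812 × 283510870367889606102411 = 156782828082947876917161380248578913342579060980732
Sum of its 51 digits: 246.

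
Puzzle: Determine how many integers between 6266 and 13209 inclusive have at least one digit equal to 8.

The integers in [6266, 13209] that have at least one digit equal to 8: 6268, 6278, 6280, 6281, 6282, 6283, …, 13198, 13208.
2621 qualify.

2621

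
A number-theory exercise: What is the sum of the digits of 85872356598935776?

103

8+5+8+7+2+3+5+6+5+9+8+9+3+5+7+7+6 = 103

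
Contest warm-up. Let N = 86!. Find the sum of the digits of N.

86! = 24227095383672732381765523203441259715284870552429381750838764496720162249742450276789464634901319465571660595200000000000000000000
Sum of its 131 digits: 495.

495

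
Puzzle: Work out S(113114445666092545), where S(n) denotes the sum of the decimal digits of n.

67

1+1+3+1+1+4+4+4+5+6+6+6+0+9+2+5+4+5 = 67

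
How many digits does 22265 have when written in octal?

22265 in base 8 is 53371, which has 5 digits.

5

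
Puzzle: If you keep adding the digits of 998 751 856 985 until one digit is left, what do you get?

9+9+8+7+5+1+8+5+6+9+8+5 = 80
8+0 = 8
(Equivalently, 998 751 856 985 mod 9 = 8.)

8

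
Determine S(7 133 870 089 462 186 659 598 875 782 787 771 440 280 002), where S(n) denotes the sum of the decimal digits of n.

209

7+1+3+3+8+7+0+0+8+9+4+6+2+1+8+6+6+5+9+5+9+8+8+7+5+7+8+2+7+8+7+7+7+1+4+4+0+2+8+0+0+0+2 = 209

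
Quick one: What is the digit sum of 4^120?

361

4^120 = 1766847064778384329583297500742918515827483896875618958121606201292619776
Sum of its 73 digits: 361.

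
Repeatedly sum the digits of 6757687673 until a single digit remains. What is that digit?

6+7+5+7+6+8+7+6+7+3 = 62
6+2 = 8
(Equivalently, 6757687673 mod 9 = 8.)

8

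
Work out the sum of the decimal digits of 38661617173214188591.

3+8+6+6+1+6+1+7+1+7+3+2+1+4+1+8+8+5+9+1 = 88

88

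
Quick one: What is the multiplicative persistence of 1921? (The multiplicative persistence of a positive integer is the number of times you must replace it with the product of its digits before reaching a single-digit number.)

1921 → 18 → 8 (2 steps)

2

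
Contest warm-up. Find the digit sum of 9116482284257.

9+1+1+6+4+8+2+2+8+4+2+5+7 = 59

59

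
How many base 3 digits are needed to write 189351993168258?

30

189351993168258 in base 3 is 220211102212120222020000110120, which has 30 digits.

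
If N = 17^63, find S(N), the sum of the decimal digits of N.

359

17^63 = 329823842388297603127136803999476682470817199986161913402815245153916577027313
Sum of its 78 digits: 359.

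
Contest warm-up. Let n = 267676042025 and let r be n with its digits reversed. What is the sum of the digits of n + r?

76

Reversal of 267676042025 is 520240676762; 267676042025 + 520240676762 = 787916718787.
Digit sum of 787916718787: 7+8+7+9+1+6+7+1+8+7+8+7 = 76.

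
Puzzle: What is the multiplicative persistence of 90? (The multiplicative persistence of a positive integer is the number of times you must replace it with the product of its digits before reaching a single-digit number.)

1

90 → 0 (1 step)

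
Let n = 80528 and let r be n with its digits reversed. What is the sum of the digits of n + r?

19

Reversal of 80528 is 82508; 80528 + 82508 = 163036.
Digit sum of 163036: 1+6+3+0+3+6 = 19.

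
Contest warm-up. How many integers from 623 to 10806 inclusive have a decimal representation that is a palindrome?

137

The integers in [623, 10806] that have a decimal representation that is a palindrome: 626, 636, 646, 656, 666, 676, …, 10701, 10801.
137 qualify.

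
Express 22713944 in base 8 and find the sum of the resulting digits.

22713944 in base 8 is 126513130.
Digit sum: 1+2+6+5+1+3+1+3+0 = 22.

22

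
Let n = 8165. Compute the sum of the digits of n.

20

8+1+6+5 = 20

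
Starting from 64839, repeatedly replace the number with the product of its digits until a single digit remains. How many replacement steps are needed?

64839 → 5184 → 160 → 0 (3 steps)

3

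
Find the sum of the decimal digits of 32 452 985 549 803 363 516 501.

97

3+2+4+5+2+9+8+5+5+4+9+8+0+3+3+6+3+5+1+6+5+0+1 = 97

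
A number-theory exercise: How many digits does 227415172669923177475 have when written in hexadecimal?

17

227415172669923177475 in base 16 is C5404FEA564E4B403, which has 17 digits.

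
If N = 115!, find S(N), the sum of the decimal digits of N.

648

115! = 292509369349301569068815180481773552003419272043053514672100535242441942363589054622883930786268803187059211939585703515345785120071002251720730101703194015956992000000000000000000000000000
Sum of its 189 digits: 648.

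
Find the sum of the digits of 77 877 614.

47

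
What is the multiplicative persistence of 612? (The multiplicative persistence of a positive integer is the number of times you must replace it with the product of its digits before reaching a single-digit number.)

612 → 12 → 2 (2 steps)

2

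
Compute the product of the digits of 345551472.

3×4×5×5×5×1×4×7×2 = 84000

84000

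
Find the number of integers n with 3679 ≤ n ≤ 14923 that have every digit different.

4517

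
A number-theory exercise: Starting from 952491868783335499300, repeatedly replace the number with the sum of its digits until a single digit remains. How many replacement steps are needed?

952491868783335499300 → 106 → 7 (2 steps)

2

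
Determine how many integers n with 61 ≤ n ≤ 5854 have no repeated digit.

3126

The integers in [61, 5854] that have no repeated digit: 61, 62, 63, 64, 65, 67, …, 5847, 5849.
3126 qualify.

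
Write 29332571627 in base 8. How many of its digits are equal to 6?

1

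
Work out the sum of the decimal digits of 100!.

100! = 93326215443944152681699238856266700490715968264381621468592963895217599993229915608941463976156518286253697920827223758251185210916864000000000000000000000000
Sum of its 158 digits: 648.

648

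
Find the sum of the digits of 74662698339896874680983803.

150

7+4+6+6+2+6+9+8+3+3+9+8+9+6+8+7+4+6+8+0+9+8+3+8+0+3 = 150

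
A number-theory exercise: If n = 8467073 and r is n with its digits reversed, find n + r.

12174721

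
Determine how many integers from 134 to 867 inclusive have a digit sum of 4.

The integers in [134, 867] that have a digit sum of 4: 202, 211, 220, 301, 310, 400.
6 qualify.

6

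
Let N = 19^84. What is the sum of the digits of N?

478

19^84 = 260197116877105969295901581876340698090881996328247121654867528250661819610373144180117184501691957444080721
Sum of its 108 digits: 478.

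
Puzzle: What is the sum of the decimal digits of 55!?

279

55! = 12696403353658275925965100847566516959580321051449436762275840000000000000
Sum of its 74 digits: 279.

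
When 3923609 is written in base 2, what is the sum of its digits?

15

3923609 in base 2 is 1110111101111010011001.
Digit sum: 1+1+1+0+1+1+1+1+0+1+1+1+1+0+1+0+0+1+1+0+0+1 = 15.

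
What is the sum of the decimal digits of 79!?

79! = 894618213078297528685144171539831652069808216779571907213868063227837990693501860533361810841010176000000000000000000
Sum of its 117 digits: 441.

441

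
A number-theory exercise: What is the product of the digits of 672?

6×7×2 = 84

84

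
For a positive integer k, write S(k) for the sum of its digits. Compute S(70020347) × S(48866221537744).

S(70020347) = 7+0+0+2+0+3+4+7 = 23.
S(48866221537744) = 4+8+8+6+6+2+2+1+5+3+7+7+4+4 = 67.
23 · 67 = 1541.

1541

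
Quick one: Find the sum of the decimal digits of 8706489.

42

8+7+0+6+4+8+9 = 42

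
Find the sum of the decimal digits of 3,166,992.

3+1+6+6+9+9+2 = 36

36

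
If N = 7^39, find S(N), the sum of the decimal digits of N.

7^39 = 909543680129861140820205019889143
Sum of its 33 digits: 136.

136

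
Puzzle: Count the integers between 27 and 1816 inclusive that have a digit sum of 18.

100

The integers in [27, 1816] that have a digit sum of 18: 99, 189, 198, 279, 288, 297, …, 1791, 1809.
100 qualify.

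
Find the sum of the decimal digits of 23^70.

409

23^70 = 209386424652304064049051461204995116953510089281143424135257228513176887924733660903369498848049
Sum of its 96 digits: 409.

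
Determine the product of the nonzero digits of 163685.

1×6×3×6×8×5 = 4320

4320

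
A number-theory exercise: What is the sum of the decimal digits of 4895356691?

56

4+8+9+5+3+5+6+6+9+1 = 56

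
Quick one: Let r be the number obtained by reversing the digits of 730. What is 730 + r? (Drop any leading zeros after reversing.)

767

Reverse of 730 is 37.
730 + 37 = 767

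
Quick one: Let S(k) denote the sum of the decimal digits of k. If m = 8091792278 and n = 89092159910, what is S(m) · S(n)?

2809

S(8091792278) = 8+0+9+1+7+9+2+2+7+8 = 53.
S(89092159910) = 8+9+0+9+2+1+5+9+9+1+0 = 53.
53 · 53 = 2809.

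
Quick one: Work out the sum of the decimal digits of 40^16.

40^16 = 42949672960000000000000000
Sum of its 26 digits: 58.

58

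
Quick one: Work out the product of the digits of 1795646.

45360

1×7×9×5×6×4×6 = 45360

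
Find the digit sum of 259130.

2+5+9+1+3+0 = 20

20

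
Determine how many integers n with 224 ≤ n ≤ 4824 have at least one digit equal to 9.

1198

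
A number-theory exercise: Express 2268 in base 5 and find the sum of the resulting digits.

2268 in base 5 is 33033.
Digit sum: 3+3+0+3+3 = 12.

12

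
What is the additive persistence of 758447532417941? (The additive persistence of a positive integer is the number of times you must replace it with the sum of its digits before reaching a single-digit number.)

758447532417941 → 71 → 8 (2 steps)

2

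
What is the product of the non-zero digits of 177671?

1×7×7×6×7×1 = 2058

2058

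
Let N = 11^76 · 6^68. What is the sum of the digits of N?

11^76 · 6^68 = 1148494971674556682806329973433420057803897106122847991818393068466458335198988937861108996170879359129403052762694298714053674008576
Sum of its 133 digits: 648.

648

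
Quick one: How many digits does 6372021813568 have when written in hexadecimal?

11

6372021813568 in base 16 is 5CB9A18C140, which has 11 digits.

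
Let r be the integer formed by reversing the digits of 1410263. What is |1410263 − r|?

Reverse of 1410263 is 3620141.
|1410263 − 3620141| = 2209878

2209878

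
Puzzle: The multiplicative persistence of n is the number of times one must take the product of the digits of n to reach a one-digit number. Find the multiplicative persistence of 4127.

4127 → 56 → 30 → 0 (3 steps)

3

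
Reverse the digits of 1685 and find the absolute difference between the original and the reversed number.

4176

Reverse of 1685 is 5861.
|1685 − 5861| = 4176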